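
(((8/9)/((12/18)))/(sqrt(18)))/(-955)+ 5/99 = 5/99-2* sqrt(2)/8595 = 0.05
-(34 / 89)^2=-1156 / 7921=-0.15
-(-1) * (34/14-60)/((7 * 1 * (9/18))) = -806/49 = -16.45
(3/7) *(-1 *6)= -2.57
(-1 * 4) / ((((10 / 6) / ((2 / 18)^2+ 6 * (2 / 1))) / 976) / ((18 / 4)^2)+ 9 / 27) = -949648 / 79139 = -12.00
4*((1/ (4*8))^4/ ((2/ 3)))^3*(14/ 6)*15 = 945/ 2305843009213693952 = 0.00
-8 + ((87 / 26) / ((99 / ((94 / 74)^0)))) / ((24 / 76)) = -40633 / 5148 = -7.89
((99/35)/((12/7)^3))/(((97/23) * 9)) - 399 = -334381523/838080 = -398.99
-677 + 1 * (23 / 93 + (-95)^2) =776387 / 93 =8348.25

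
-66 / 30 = -11 / 5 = -2.20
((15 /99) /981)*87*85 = 12325 /10791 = 1.14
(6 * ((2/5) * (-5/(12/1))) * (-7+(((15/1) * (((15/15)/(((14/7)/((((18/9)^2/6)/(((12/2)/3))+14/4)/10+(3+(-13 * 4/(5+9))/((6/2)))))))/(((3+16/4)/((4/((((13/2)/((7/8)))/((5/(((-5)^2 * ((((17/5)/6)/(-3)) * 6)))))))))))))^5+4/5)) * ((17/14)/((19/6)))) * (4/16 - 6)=-7436206004905105719/543924389794938880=-13.67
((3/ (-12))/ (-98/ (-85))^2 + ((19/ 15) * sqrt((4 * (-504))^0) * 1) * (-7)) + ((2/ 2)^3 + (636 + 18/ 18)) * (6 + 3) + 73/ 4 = 3314068757/ 576240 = 5751.20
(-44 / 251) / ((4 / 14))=-154 / 251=-0.61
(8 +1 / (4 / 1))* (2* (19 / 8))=627 / 16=39.19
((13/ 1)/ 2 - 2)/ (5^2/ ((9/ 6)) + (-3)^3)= -27/ 62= -0.44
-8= -8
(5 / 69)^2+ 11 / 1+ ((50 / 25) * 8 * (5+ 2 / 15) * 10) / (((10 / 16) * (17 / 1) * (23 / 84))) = 118704412 / 404685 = 293.33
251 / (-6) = -251 / 6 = -41.83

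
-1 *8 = -8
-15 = -15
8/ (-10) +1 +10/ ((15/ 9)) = 31/ 5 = 6.20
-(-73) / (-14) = -73 / 14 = -5.21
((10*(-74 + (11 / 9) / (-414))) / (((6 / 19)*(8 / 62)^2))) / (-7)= 25173226825 / 1251936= 20107.44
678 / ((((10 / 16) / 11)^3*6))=77006336 / 125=616050.69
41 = 41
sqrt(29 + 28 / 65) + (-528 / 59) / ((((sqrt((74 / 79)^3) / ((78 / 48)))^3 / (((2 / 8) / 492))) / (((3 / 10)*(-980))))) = sqrt(124345) / 65 + 138372071306469*sqrt(5846) / 1374150918004736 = 13.12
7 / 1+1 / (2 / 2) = 8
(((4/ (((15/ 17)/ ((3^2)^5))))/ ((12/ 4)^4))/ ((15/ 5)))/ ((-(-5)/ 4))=22032/ 25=881.28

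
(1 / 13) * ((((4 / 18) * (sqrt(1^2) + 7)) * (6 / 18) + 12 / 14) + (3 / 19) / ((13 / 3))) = 69379 / 606879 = 0.11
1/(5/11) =11/5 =2.20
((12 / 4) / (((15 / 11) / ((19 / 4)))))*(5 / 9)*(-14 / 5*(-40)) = 5852 / 9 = 650.22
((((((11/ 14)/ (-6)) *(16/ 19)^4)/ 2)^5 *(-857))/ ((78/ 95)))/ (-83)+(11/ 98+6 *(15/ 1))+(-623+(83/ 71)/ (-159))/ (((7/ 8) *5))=-10292852840306022796624312008767741114137/ 196843829377506914040243307952314034898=-52.29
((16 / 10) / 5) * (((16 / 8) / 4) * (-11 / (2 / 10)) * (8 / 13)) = -5.42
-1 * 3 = -3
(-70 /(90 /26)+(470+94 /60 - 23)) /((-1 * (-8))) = 38551 /720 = 53.54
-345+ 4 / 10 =-1723 / 5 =-344.60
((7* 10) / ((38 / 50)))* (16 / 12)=122.81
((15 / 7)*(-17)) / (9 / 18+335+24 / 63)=-1530 / 14107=-0.11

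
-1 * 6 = -6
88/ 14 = 44/ 7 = 6.29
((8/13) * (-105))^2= 705600/169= 4175.15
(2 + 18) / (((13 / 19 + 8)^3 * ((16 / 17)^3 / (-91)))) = -3066542297 / 919987200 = -3.33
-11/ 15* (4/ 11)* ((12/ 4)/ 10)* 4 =-8/ 25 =-0.32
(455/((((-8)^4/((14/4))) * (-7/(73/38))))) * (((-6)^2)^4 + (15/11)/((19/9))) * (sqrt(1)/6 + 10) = -1822004.61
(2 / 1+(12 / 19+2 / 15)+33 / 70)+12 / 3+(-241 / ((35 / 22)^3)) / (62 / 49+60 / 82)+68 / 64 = -17346196039 / 800394000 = -21.67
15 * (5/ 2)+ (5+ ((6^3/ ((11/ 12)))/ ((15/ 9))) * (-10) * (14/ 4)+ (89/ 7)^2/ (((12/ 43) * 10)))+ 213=-299787787/ 64680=-4634.94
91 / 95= 0.96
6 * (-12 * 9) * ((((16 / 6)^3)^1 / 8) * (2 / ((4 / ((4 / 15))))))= -1024 / 5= -204.80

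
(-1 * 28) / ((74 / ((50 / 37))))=-700 / 1369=-0.51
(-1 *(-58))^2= 3364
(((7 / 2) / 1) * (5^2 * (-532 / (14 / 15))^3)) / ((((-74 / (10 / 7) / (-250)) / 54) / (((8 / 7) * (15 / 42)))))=-3125131875000000 / 1813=-1723735176503.03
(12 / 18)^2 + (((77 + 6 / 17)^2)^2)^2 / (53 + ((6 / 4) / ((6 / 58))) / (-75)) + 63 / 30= 120709038641537535706977484369 / 4972947722114490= 24273136454813.21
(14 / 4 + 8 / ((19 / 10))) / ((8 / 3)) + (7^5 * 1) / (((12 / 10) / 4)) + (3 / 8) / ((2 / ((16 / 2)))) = 56027.72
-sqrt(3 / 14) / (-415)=sqrt(42) / 5810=0.00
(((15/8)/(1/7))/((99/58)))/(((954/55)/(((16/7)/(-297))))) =-0.00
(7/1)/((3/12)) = 28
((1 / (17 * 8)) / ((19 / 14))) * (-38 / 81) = -7 / 2754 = -0.00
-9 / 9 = -1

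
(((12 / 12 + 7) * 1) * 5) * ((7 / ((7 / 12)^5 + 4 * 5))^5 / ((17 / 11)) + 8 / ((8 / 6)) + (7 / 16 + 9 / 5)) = 34794668377450174310947122714794523541 / 105555566386569256065007280044848238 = 329.63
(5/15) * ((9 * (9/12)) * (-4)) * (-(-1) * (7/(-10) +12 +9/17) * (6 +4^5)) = -1864197/17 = -109658.65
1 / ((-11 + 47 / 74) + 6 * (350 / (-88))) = -407 / 13931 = -0.03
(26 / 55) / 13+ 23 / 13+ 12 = 9871 / 715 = 13.81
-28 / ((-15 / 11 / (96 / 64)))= 154 / 5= 30.80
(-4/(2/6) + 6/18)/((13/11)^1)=-385/39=-9.87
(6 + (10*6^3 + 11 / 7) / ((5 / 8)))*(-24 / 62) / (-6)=242516 / 1085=223.52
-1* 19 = -19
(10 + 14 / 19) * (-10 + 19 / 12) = -1717 / 19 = -90.37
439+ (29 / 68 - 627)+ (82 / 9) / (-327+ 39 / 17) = -79220399 / 422280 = -187.60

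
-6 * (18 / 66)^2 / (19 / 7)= -0.16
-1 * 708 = -708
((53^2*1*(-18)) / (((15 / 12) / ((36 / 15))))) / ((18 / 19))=-2561808 / 25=-102472.32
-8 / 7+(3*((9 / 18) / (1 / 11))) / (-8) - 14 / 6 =-1861 / 336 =-5.54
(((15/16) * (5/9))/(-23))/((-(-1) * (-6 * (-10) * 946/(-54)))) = 15/696256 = 0.00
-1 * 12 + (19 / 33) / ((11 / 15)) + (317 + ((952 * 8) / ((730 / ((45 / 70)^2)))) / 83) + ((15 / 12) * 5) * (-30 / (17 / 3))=237955741699 / 872435410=272.75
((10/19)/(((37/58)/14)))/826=580/41477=0.01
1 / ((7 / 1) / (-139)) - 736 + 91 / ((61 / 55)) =-287716 / 427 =-673.81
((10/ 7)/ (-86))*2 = -10/ 301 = -0.03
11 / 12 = 0.92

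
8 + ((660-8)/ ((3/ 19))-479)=3658.33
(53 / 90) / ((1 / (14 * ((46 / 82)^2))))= 196259 / 75645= 2.59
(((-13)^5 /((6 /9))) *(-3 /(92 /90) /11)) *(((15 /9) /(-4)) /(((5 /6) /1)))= -150373665 /2024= -74295.29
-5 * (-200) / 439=2.28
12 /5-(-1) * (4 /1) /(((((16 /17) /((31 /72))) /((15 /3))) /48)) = 13247 /30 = 441.57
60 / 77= 0.78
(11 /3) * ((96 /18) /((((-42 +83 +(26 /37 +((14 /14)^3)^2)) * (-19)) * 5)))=-1628 /337725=-0.00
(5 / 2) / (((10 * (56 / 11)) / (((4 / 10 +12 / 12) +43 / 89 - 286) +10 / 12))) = -8320037 / 598080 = -13.91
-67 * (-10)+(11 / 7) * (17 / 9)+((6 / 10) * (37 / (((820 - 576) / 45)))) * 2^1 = 5235371 / 7686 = 681.16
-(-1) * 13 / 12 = 13 / 12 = 1.08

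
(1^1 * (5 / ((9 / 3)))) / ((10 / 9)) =3 / 2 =1.50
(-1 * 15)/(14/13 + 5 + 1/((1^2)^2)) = -195/92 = -2.12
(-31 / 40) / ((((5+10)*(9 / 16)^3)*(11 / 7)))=-0.18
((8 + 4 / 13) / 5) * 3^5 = 26244 / 65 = 403.75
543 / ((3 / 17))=3077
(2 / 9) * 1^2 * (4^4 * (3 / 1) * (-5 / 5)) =-512 / 3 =-170.67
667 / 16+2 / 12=2009 / 48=41.85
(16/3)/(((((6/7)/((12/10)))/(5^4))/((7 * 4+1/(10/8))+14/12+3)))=1384600/9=153844.44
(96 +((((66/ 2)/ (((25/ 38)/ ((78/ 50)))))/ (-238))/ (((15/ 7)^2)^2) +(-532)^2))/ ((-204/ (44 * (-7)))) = 1302904896991313/ 3048046875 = 427455.66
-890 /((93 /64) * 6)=-28480 /279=-102.08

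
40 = 40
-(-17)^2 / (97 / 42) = -125.13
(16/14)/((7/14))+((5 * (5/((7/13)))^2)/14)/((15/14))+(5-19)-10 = 7.03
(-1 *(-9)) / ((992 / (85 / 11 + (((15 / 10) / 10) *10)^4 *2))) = 14139 / 87296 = 0.16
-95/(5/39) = -741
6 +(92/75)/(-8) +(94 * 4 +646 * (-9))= -814823/150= -5432.15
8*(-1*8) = -64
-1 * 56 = -56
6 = 6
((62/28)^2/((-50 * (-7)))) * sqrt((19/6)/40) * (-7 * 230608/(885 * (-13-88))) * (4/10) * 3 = 1978699 * sqrt(285)/391059375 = 0.09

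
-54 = -54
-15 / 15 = -1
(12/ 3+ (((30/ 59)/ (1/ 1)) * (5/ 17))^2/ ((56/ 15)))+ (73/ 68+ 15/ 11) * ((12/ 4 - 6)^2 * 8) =27806306761/ 154925386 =179.48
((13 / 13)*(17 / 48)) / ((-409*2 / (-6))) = 17 / 6544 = 0.00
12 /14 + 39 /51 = 193 /119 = 1.62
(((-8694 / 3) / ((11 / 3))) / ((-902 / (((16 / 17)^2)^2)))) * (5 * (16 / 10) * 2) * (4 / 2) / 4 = 2279079936 / 414347681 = 5.50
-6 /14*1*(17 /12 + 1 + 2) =-53 /28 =-1.89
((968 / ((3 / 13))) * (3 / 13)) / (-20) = -48.40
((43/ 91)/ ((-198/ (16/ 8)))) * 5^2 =-1075/ 9009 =-0.12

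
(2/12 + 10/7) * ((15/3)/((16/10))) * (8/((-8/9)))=-5025/112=-44.87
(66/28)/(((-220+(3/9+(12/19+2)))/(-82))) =77121/86597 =0.89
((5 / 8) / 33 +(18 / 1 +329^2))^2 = 816838178105161 / 69696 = 11720015181.72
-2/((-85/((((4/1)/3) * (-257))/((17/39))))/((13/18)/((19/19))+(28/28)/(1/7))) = -1857596/13005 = -142.84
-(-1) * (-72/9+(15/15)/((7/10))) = -46/7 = -6.57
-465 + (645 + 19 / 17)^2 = 120513871 / 289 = 417003.01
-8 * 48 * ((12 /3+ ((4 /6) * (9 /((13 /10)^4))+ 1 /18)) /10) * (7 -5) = -472.81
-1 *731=-731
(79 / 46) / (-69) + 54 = 171317 / 3174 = 53.98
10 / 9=1.11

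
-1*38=-38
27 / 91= 0.30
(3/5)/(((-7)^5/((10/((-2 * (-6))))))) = -1/33614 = -0.00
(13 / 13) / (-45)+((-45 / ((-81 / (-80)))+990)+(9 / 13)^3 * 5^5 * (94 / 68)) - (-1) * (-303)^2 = 105534750089 / 1120470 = 94187.93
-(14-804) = 790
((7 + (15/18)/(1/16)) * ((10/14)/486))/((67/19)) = 5795/683802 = 0.01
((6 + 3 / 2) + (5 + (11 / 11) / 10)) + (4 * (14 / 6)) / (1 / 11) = 1729 / 15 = 115.27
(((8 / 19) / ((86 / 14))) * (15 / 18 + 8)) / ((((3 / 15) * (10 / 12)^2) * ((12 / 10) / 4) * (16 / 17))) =12614 / 817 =15.44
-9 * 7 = -63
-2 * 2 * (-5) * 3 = 60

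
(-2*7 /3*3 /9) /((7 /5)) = -10 /9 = -1.11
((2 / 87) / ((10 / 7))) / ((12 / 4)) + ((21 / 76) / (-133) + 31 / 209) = 3142703 / 20728620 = 0.15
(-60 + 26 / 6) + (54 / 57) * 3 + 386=18991 / 57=333.18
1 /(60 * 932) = 1 /55920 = 0.00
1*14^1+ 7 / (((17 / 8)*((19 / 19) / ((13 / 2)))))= 602 / 17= 35.41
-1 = -1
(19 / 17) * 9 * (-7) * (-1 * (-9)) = -10773 / 17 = -633.71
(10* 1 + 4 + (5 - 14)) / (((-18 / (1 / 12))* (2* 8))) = -5 / 3456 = -0.00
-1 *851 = -851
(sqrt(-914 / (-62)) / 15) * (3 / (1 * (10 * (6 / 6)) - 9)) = sqrt(14167) / 155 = 0.77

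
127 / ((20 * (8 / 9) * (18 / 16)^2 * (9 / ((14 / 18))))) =1778 / 3645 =0.49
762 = 762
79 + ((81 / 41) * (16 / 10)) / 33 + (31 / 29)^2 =152168656 / 1896455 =80.24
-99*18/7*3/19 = -40.20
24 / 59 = 0.41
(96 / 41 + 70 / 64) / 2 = 1.72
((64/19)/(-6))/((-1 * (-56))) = -4/399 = -0.01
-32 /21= -1.52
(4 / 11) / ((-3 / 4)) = -16 / 33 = -0.48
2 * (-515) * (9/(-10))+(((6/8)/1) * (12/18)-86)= 1683/2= 841.50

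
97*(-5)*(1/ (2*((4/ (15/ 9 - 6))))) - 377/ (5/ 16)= -113243/ 120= -943.69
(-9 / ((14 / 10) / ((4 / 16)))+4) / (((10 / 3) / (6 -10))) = -201 / 70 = -2.87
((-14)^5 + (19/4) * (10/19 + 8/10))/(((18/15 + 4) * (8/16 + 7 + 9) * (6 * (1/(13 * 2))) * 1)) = -5378177/198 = -27162.51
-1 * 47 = -47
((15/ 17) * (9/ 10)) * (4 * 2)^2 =864/ 17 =50.82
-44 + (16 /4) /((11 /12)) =-436 /11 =-39.64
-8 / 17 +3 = 43 / 17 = 2.53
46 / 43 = 1.07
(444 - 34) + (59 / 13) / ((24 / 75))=44115 / 104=424.18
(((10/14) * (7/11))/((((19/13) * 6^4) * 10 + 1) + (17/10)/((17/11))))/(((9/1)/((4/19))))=2600/4632287913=0.00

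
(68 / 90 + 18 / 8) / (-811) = -541 / 145980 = -0.00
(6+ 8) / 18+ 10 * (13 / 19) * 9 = 62.36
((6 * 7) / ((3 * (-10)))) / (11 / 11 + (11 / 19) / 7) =-931 / 720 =-1.29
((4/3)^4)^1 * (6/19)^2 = 1024/3249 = 0.32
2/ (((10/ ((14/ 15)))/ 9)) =42/ 25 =1.68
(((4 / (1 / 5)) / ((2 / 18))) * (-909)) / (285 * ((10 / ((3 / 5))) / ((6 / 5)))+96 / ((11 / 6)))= -5399460 / 132353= -40.80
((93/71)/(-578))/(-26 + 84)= -93/2380204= -0.00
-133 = -133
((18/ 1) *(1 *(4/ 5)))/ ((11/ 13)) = 17.02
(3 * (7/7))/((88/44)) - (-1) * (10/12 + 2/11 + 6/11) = 101/33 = 3.06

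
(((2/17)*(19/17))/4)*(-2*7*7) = -931/289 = -3.22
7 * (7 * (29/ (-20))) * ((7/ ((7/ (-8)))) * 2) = 5684/ 5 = 1136.80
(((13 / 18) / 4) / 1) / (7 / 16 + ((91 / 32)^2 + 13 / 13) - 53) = -1664 / 400671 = -0.00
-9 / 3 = -3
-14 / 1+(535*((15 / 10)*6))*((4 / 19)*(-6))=-115826 / 19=-6096.11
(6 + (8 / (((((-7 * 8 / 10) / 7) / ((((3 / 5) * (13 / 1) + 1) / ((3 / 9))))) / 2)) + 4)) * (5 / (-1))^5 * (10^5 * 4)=647500000000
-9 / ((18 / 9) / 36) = -162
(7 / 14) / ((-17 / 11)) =-11 / 34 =-0.32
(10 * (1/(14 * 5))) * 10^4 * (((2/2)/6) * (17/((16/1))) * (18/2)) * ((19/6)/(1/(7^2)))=1413125/4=353281.25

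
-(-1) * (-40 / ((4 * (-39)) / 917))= 9170 / 39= 235.13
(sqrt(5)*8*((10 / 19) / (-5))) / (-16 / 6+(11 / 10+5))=-480*sqrt(5) / 1957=-0.55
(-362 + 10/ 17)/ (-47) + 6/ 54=56095/ 7191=7.80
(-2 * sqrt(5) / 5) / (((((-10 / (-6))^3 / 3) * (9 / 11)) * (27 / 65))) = -286 * sqrt(5) / 375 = -1.71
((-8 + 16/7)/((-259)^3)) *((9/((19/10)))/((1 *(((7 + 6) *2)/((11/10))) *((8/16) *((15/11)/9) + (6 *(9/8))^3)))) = 4181760/19516704376633009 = 0.00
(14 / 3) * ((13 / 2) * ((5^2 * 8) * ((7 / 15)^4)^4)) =0.03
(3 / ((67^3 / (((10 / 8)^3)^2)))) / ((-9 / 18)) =-46875 / 615962624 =-0.00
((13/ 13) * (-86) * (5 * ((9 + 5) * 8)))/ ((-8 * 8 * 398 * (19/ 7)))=10535/ 15124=0.70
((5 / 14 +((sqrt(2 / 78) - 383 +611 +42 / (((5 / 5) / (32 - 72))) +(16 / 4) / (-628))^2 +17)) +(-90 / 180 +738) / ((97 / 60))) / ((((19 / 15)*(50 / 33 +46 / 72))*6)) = 454236687969549045 / 3526265949661 - 150456900*sqrt(39) / 33078487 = 128786.80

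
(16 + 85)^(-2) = 1 / 10201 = 0.00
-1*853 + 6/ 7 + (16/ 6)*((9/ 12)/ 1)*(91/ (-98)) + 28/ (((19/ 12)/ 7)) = -13874/ 19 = -730.21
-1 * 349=-349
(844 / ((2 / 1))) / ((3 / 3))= 422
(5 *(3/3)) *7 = 35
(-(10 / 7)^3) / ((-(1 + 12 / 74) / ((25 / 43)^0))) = 37000 / 14749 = 2.51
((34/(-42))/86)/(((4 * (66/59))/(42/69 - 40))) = 151453/1827672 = 0.08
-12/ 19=-0.63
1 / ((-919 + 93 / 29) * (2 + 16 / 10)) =-145 / 478044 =-0.00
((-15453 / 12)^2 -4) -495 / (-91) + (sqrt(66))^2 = 2414583083 / 1456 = 1658367.50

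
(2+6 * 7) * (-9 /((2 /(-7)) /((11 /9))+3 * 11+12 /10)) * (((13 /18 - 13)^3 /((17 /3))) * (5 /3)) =13444706275 /2118474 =6346.41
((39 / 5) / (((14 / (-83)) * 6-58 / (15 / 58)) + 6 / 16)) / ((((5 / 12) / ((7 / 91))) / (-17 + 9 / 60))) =6041736 / 56001025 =0.11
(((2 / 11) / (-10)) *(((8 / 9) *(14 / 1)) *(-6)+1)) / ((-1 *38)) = -221 / 6270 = -0.04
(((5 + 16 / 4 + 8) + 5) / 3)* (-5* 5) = -550 / 3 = -183.33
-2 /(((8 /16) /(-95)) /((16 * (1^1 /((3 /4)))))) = 8106.67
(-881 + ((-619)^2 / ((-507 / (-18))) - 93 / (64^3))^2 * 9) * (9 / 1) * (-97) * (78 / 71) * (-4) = 8560964501501518524008003355 / 1339918127202304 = 6389169851277.76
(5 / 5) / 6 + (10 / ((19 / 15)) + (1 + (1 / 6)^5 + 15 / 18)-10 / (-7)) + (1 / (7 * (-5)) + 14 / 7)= 9821183 / 738720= 13.29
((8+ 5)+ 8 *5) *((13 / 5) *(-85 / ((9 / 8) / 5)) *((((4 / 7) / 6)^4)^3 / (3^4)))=-1919057920 / 5362398255800861289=-0.00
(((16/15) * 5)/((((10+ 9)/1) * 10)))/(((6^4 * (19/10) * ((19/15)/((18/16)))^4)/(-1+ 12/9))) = 455625/192699928576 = 0.00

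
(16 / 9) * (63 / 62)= 56 / 31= 1.81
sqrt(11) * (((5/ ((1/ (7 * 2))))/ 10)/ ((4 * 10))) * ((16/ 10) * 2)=14 * sqrt(11)/ 25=1.86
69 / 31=2.23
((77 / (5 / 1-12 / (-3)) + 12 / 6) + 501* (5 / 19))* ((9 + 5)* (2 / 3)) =681800 / 513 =1329.04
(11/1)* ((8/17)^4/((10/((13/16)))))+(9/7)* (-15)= -56248547/2923235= -19.24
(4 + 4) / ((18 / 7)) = 28 / 9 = 3.11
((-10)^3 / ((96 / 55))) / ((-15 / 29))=39875 / 36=1107.64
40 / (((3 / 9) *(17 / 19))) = 2280 / 17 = 134.12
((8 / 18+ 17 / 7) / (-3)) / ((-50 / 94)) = 8507 / 4725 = 1.80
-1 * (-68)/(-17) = -4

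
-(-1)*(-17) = -17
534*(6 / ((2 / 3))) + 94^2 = 13642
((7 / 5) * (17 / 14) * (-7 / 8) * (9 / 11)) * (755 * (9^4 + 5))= -530930043 / 88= -6033295.94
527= 527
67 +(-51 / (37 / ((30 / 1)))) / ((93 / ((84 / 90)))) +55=139458 / 1147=121.59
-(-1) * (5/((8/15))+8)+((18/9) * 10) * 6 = 1099/8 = 137.38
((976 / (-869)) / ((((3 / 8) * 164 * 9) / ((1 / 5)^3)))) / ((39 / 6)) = -3904 / 1563222375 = -0.00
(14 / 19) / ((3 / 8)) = 1.96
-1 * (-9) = 9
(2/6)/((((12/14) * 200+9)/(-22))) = -154/3789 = -0.04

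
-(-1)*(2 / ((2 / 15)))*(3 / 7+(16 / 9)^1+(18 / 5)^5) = 119477159 / 13125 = 9103.02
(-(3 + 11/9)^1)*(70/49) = -380/63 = -6.03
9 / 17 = 0.53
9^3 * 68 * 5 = 247860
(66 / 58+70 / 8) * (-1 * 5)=-5735 / 116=-49.44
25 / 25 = 1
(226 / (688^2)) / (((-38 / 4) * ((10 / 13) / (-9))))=13221 / 22483840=0.00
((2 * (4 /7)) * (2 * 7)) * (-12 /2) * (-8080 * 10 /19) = 7756800 /19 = 408252.63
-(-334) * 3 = 1002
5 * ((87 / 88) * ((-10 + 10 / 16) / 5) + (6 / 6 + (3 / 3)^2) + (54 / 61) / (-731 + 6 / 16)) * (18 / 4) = 327780063 / 100403072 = 3.26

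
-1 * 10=-10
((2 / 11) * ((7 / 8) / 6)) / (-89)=-7 / 23496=-0.00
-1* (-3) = 3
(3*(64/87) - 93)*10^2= -263300/29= -9079.31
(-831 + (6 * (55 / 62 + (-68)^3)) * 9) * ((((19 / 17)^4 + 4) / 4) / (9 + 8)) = -211466352345 / 152303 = -1388458.22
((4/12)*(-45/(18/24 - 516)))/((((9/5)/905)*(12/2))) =45250/18549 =2.44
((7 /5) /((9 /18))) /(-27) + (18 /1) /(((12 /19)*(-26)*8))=-13519 /56160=-0.24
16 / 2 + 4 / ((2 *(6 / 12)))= 12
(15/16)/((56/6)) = 45/448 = 0.10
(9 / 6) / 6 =1 / 4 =0.25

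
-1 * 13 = -13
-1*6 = -6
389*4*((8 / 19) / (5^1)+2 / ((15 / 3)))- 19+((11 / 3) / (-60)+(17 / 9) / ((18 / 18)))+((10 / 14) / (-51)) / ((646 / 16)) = 5093925761 / 6918660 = 736.26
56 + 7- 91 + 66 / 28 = -359 / 14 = -25.64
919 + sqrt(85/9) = sqrt(85)/3 + 919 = 922.07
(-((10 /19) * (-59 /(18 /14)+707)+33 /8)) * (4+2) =-481643 /228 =-2112.47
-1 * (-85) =85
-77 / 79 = -0.97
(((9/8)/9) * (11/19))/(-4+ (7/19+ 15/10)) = -11/324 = -0.03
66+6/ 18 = 199/ 3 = 66.33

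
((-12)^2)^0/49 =1/49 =0.02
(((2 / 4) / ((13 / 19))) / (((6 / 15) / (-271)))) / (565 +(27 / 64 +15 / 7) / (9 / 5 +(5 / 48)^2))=-751893023 / 860205580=-0.87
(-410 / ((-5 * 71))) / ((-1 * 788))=-41 / 27974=-0.00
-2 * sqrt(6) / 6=-sqrt(6) / 3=-0.82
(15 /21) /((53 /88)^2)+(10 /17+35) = 12554355 /334271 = 37.56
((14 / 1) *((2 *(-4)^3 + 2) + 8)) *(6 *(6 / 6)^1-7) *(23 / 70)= 2714 / 5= 542.80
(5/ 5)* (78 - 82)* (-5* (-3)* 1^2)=-60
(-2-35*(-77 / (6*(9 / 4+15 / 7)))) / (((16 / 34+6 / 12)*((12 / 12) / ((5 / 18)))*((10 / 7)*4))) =5.02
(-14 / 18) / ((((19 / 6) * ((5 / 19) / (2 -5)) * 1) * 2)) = 7 / 5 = 1.40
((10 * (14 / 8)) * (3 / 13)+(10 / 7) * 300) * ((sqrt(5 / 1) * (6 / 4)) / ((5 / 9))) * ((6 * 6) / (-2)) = -3826521 * sqrt(5) / 182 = -47012.97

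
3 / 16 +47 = 47.19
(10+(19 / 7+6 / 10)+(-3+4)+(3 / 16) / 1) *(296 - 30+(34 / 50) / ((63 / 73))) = 1137457037 / 294000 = 3868.90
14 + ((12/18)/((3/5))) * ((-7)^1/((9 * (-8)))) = 4571/324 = 14.11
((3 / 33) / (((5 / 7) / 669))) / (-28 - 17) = -1561 / 825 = -1.89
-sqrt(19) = -4.36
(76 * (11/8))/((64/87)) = 18183/128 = 142.05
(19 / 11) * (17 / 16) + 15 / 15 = 499 / 176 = 2.84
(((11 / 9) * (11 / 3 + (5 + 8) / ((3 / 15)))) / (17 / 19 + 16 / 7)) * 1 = 26.39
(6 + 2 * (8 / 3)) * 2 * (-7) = -476 / 3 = -158.67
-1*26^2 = -676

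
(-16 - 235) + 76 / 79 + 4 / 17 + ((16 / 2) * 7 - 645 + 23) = -1095623 / 1343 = -815.80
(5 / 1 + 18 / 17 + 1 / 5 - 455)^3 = -55493810110207 / 614125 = -90362401.97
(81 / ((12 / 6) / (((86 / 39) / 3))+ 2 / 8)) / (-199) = -13932 / 101689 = -0.14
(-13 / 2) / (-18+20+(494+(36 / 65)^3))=-3570125 / 272521312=-0.01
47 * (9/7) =423/7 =60.43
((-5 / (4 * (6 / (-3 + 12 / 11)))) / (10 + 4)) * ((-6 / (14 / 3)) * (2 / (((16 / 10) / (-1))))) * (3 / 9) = 75 / 4928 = 0.02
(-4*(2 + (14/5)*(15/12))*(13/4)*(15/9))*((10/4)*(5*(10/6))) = -89375/36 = -2482.64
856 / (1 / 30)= 25680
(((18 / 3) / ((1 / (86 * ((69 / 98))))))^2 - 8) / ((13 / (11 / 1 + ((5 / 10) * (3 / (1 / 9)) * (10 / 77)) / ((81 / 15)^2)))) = 7286614556024 / 64891827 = 112288.63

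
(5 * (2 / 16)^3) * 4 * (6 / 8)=15 / 512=0.03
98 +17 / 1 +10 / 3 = 355 / 3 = 118.33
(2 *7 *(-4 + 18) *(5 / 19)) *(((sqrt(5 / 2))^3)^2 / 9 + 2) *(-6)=-65905 / 57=-1156.23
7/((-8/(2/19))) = -7/76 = -0.09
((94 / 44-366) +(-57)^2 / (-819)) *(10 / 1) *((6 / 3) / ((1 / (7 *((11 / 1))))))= -7363970 / 13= -566459.23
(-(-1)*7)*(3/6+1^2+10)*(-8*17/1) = -10948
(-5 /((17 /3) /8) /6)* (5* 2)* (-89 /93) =11.26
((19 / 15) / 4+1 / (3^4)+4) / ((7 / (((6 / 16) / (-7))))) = -7013 / 211680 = -0.03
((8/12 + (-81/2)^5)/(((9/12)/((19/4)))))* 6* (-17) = 3378694063897/48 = 70389459664.52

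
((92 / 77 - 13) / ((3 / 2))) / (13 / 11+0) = -606 / 91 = -6.66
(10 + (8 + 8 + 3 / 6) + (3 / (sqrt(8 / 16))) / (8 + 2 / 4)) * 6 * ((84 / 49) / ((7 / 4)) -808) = -6287496 / 49 -1423584 * sqrt(2) / 833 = -130733.11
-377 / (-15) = 377 / 15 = 25.13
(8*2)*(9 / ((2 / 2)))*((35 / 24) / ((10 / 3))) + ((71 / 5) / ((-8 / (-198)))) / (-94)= 111411 / 1880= 59.26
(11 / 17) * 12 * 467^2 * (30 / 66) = 13085340 / 17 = 769725.88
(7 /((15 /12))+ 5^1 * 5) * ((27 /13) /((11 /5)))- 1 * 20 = 1271 /143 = 8.89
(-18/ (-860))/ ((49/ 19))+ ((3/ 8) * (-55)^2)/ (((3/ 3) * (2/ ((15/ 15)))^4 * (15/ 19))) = 89.81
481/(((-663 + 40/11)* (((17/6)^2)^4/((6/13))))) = -4101622272/50595168719573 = -0.00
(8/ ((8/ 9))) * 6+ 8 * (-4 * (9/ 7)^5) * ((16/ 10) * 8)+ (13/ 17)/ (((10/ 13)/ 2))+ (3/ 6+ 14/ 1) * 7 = -3661726157/ 2857190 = -1281.58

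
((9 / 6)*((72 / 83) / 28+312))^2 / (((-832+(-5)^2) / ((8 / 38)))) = -98598192300 / 1725274271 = -57.15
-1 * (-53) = 53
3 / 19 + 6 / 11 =147 / 209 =0.70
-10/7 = -1.43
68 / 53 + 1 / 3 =257 / 159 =1.62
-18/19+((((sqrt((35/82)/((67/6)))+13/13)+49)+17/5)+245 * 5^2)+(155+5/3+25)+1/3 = sqrt(288435)/2747+604148/95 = 6359.65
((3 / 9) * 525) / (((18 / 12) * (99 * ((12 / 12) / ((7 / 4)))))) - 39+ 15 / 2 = -8743 / 297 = -29.44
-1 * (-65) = 65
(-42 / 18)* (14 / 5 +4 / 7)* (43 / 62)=-5.46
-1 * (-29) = 29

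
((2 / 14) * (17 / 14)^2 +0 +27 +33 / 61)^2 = 770.15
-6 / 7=-0.86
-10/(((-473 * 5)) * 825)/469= 2/183015525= 0.00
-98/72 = -1.36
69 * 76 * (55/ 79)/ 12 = 24035/ 79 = 304.24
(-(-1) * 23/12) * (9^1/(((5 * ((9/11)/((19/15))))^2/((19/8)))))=19088597/4860000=3.93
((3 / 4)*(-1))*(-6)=9 / 2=4.50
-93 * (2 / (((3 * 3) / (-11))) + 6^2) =-9362 / 3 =-3120.67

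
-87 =-87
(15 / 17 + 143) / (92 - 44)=1223 / 408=3.00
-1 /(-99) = 1 /99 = 0.01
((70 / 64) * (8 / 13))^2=1225 / 2704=0.45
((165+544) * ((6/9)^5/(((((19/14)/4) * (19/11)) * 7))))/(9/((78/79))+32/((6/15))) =51910144/203254191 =0.26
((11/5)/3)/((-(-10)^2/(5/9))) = -11/2700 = -0.00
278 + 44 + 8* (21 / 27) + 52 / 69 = 68098 / 207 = 328.98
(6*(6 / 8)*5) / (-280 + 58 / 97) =-1455 / 18068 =-0.08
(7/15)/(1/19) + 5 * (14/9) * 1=749/45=16.64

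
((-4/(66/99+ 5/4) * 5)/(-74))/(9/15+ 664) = 600/2827873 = 0.00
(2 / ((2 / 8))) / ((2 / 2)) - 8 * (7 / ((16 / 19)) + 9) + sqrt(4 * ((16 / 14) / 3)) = -129.27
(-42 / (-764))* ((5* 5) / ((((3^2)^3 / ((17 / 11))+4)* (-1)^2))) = 8925 / 3089234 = 0.00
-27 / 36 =-0.75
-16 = -16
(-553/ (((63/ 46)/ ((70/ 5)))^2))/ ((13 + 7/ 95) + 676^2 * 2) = -222328120/ 3516480621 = -0.06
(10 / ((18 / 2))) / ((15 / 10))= 20 / 27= 0.74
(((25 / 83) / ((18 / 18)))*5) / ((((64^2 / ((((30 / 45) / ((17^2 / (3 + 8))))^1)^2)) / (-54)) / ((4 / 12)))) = -15125 / 3549308416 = -0.00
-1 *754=-754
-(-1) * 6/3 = 2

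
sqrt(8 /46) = 2* sqrt(23) /23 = 0.42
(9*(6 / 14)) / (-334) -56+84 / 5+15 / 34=-3852418 / 99365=-38.77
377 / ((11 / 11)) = 377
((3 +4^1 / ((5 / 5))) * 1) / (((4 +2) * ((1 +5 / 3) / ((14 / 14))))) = 7 / 16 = 0.44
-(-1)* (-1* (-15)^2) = -225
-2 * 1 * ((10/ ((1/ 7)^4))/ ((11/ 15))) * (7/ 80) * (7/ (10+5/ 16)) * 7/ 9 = -3294172/ 1089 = -3024.95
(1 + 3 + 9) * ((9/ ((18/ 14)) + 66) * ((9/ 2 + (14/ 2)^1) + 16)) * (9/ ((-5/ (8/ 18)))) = -20878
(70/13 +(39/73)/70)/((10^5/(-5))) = -358207/1328600000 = -0.00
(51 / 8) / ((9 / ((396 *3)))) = 1683 / 2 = 841.50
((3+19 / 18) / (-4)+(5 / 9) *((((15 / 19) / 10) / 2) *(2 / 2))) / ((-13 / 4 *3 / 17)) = 23069 / 13338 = 1.73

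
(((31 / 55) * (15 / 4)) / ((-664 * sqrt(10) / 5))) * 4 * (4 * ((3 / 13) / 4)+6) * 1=-7533 * sqrt(10) / 189904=-0.13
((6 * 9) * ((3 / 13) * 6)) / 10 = 486 / 65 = 7.48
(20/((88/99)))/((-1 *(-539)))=45/1078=0.04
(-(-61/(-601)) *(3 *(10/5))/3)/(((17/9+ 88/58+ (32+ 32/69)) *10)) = -366183/647057635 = -0.00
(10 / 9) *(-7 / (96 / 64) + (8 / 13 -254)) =-100640 / 351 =-286.72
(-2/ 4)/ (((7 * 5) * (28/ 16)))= -2/ 245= -0.01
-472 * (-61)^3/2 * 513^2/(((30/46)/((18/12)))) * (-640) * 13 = -269766116853951744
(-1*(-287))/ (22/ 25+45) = 7175/ 1147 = 6.26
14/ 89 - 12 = -1054/ 89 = -11.84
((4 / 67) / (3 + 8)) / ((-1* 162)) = -2 / 59697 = -0.00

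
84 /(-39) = -2.15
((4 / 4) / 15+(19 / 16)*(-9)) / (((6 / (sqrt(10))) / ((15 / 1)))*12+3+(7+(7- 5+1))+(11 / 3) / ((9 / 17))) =-154278225 / 287764384+1858221*sqrt(10) / 143882192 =-0.50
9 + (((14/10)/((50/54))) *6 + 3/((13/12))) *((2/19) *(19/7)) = 140859/11375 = 12.38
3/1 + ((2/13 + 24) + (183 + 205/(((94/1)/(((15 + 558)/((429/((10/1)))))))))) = 1608219/6721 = 239.28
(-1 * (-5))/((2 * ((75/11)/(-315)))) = -115.50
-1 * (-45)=45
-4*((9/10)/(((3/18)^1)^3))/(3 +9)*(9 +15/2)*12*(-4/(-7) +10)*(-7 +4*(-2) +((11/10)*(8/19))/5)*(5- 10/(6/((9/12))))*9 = 226903025844/3325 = 68241511.53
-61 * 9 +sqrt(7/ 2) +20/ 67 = -546.83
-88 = -88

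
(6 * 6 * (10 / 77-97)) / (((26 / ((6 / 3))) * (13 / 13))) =-268.26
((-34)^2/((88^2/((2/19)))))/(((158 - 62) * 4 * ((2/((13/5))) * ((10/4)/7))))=0.00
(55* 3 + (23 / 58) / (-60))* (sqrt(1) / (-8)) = -574177 / 27840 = -20.62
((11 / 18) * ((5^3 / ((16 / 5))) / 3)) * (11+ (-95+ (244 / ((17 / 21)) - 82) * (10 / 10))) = 7913125 / 7344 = 1077.50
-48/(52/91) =-84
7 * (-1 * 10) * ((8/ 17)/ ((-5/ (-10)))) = -1120/ 17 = -65.88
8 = 8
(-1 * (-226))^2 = 51076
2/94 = 1/47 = 0.02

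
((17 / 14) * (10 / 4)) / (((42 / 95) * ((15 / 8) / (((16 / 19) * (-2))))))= -2720 / 441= -6.17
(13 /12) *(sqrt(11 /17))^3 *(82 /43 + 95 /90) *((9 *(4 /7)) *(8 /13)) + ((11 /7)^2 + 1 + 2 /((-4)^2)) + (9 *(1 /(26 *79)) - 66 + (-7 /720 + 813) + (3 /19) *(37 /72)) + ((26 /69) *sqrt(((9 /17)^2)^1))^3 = 755.96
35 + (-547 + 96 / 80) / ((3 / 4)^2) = -42089 / 45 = -935.31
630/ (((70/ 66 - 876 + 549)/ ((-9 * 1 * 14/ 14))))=17.40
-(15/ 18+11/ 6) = -8/ 3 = -2.67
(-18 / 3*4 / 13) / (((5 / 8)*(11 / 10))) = -384 / 143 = -2.69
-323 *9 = -2907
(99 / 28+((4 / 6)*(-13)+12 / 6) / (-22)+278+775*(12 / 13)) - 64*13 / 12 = 11145815 / 12012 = 927.89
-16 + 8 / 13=-200 / 13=-15.38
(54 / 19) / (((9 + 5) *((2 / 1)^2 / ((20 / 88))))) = 135 / 11704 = 0.01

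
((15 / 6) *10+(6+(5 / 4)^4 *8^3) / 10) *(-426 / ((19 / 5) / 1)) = -320778 / 19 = -16883.05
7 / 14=1 / 2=0.50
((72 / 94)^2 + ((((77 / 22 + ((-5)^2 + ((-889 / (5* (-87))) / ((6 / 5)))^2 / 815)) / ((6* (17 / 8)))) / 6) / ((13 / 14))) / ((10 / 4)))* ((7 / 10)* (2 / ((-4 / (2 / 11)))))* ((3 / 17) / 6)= -3189629643773671 / 2280766016182475250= -0.00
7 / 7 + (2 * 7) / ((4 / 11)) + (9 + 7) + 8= 127 / 2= 63.50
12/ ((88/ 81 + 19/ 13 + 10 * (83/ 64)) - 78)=-404352/ 2105437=-0.19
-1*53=-53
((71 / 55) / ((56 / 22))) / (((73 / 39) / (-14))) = -2769 / 730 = -3.79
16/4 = 4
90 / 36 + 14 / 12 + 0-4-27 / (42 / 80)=-1087 / 21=-51.76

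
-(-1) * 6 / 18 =1 / 3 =0.33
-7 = -7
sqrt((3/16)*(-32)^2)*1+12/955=12/955+8*sqrt(3)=13.87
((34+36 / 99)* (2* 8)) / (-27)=-224 / 11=-20.36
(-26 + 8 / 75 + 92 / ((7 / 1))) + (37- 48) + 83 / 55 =-128444 / 5775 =-22.24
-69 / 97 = -0.71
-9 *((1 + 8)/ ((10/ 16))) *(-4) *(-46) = -119232/ 5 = -23846.40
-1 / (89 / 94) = -94 / 89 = -1.06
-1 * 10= -10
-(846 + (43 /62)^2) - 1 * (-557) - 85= -1439505 /3844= -374.48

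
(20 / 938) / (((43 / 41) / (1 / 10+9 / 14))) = 2132 / 141169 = 0.02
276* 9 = 2484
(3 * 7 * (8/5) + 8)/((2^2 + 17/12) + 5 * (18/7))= 17472/7675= 2.28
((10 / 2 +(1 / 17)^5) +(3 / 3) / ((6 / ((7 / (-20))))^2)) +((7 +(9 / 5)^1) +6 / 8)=297558026033 / 20445940800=14.55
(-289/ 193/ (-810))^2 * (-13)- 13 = -317708981473/ 24439068900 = -13.00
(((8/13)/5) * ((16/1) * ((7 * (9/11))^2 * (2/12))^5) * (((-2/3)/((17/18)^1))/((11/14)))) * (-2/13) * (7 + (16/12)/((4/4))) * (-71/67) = -644622689797860150720/54919928787582001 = -11737.50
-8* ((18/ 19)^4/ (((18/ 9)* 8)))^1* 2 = -104976/ 130321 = -0.81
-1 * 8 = -8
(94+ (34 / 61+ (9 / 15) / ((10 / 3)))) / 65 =288949 / 198250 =1.46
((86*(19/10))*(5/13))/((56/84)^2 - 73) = -7353/8489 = -0.87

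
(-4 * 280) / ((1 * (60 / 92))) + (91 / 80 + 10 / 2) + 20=-405887 / 240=-1691.20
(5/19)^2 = 25/361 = 0.07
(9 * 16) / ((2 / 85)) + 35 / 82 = 501875 / 82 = 6120.43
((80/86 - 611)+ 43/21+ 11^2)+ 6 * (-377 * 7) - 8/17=-250551235/15351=-16321.49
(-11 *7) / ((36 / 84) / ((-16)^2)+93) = -137984 / 166659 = -0.83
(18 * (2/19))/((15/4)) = 48/95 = 0.51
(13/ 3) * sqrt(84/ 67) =26 * sqrt(1407)/ 201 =4.85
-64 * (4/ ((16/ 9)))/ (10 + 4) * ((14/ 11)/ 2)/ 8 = -9/ 11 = -0.82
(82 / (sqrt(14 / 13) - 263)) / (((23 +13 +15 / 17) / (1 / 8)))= -2383043 / 2255150964 - 697 * sqrt(182) / 2255150964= -0.00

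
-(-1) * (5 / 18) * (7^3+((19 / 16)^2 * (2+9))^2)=191238445 / 1179648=162.11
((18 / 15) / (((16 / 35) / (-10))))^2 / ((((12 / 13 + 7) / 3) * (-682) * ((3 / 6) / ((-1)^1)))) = 429975 / 561968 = 0.77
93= 93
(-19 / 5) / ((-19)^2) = -1 / 95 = -0.01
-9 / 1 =-9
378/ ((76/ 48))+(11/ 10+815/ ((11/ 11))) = 200419/ 190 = 1054.84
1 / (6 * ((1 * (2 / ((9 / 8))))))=3 / 32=0.09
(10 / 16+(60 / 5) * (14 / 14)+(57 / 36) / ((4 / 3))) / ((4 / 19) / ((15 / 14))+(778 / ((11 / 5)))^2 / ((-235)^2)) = 16835197665 / 2999585984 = 5.61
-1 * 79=-79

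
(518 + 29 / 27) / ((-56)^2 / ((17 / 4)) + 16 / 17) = 47651 / 67824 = 0.70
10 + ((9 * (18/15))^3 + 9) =159839/125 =1278.71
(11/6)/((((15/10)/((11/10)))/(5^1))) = 6.72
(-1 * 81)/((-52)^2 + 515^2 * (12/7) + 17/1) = -189/1067249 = -0.00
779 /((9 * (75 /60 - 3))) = -3116 /63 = -49.46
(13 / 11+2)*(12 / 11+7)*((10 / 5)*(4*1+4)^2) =398720 / 121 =3295.21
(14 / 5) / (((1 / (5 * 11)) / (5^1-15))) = -1540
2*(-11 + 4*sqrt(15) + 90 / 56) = 12.20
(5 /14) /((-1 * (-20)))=1 /56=0.02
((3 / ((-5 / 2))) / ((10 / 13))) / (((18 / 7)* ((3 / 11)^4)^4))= -4181425417585066651 / 6457008150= -647579392.88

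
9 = 9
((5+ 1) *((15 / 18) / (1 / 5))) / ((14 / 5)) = 125 / 14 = 8.93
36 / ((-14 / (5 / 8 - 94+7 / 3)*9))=2185 / 84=26.01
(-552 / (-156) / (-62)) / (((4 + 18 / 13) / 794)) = -9131 / 1085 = -8.42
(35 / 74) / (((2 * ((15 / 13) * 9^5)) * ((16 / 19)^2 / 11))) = 361361 / 6711745536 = 0.00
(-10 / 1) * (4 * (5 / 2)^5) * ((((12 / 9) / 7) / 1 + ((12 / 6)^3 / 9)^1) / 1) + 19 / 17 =-4514428 / 1071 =-4215.15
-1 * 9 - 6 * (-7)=33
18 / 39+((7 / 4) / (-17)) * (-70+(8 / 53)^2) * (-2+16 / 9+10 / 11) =6518684 / 1205061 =5.41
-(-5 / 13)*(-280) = -1400 / 13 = -107.69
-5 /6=-0.83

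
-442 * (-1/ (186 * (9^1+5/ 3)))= 221/ 992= 0.22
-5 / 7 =-0.71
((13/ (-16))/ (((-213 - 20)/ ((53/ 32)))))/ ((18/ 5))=3445/ 2147328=0.00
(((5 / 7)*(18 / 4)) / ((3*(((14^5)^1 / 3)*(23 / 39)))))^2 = 3080025 / 29991079646531584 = 0.00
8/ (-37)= -8/ 37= -0.22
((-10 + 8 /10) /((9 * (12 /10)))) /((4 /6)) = -23 /18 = -1.28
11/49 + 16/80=104/245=0.42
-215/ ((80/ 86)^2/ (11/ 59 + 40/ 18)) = -598.45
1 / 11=0.09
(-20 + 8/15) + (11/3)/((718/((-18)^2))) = -95918/5385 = -17.81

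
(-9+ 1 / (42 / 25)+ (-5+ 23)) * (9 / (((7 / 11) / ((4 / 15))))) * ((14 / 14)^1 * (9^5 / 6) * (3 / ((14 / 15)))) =785292651 / 686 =1144741.47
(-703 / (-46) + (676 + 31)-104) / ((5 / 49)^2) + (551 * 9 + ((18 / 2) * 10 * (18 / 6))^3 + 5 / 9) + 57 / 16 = 1635079998727 / 82800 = 19747342.98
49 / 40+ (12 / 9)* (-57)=-2991 / 40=-74.78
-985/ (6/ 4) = -1970/ 3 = -656.67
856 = 856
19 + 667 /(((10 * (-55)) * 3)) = 30683 /1650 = 18.60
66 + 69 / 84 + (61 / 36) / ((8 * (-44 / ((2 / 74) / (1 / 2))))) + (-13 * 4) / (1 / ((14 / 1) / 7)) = -61011355 / 1641024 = -37.18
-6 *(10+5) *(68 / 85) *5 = -360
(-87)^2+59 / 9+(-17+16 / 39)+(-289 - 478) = 794660 / 117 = 6791.97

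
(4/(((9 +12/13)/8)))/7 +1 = 1319/903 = 1.46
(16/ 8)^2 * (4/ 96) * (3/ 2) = 1/ 4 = 0.25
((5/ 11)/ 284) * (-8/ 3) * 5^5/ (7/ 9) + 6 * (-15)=-585780/ 5467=-107.15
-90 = -90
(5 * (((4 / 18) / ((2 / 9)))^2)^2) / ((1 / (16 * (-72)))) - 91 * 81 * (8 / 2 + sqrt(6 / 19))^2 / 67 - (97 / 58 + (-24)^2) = -600466285 / 73834 - 58968 * sqrt(114) / 1273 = -8627.24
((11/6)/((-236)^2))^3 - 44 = -1642020010901764813/37318636611403776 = -44.00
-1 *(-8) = 8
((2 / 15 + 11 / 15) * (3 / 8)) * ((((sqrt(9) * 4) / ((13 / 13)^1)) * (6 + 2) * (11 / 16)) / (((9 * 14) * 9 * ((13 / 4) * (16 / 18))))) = 11 / 1680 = 0.01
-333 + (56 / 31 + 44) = -8903 / 31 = -287.19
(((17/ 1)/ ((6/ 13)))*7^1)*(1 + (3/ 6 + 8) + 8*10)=276913/ 12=23076.08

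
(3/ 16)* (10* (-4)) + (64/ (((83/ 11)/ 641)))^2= 407278292057/ 13778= 29560044.42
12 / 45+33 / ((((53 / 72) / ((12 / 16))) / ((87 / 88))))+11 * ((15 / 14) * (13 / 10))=543463 / 11130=48.83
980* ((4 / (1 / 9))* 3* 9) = 952560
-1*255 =-255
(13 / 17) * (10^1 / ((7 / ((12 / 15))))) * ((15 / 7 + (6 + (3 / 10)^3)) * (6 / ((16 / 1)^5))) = 2230371 / 54591488000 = 0.00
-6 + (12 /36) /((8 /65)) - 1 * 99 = -2455 /24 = -102.29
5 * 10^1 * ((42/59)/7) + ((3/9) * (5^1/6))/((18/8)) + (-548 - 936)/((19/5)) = -34987270/90801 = -385.32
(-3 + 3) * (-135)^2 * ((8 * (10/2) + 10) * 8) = 0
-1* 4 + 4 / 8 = -7 / 2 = -3.50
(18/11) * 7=126/11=11.45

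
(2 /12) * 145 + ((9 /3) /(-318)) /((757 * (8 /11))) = 46540327 /1925808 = 24.17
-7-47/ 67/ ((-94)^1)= -937/ 134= -6.99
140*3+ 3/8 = 3363/8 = 420.38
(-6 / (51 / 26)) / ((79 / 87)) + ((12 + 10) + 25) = 43.63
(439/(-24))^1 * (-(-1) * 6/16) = -439/64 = -6.86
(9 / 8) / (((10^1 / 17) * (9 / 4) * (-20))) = -17 / 400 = -0.04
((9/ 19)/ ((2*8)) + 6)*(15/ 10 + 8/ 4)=12831/ 608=21.10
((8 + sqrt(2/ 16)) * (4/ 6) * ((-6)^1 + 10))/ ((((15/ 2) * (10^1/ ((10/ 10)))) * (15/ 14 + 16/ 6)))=28 * sqrt(2)/ 11775 + 896/ 11775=0.08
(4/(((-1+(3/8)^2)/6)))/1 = -1536/55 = -27.93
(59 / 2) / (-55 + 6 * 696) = 59 / 8242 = 0.01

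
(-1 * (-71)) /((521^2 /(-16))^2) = 18176 /73680216481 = 0.00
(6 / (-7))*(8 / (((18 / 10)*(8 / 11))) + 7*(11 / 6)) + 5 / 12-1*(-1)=-415 / 28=-14.82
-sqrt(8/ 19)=-2* sqrt(38)/ 19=-0.65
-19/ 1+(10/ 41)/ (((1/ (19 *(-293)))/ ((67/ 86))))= -1898442/ 1763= -1076.82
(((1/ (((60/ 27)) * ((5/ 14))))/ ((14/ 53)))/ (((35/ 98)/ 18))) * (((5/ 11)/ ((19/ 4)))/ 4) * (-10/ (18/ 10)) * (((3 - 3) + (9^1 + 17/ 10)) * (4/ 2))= -714546/ 1045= -683.78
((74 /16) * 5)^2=534.77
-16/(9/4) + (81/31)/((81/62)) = -46/9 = -5.11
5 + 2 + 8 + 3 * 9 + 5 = 47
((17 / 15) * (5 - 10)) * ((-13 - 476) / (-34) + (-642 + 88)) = 18347 / 6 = 3057.83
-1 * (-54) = 54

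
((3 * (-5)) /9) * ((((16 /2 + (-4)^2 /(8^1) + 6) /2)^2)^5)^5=-7136238463529799405291429847247475681913733120 /3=-2378746154509933135097143000000000000000000000.00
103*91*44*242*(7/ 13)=53740456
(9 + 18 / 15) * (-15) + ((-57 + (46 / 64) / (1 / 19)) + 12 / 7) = -43597 / 224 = -194.63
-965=-965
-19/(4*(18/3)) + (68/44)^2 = 4637/2904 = 1.60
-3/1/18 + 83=497/6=82.83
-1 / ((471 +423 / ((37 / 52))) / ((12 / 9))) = -148 / 118269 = -0.00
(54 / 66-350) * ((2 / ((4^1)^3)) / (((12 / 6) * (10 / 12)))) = -11523 / 1760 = -6.55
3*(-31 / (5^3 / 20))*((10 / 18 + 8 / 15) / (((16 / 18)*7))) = -651 / 250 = -2.60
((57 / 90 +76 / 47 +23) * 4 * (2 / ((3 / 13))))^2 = 3427519038736 / 4473225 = 766229.97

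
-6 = -6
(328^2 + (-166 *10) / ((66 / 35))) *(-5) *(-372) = 2183157640 / 11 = 198468876.36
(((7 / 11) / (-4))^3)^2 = 117649 / 7256313856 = 0.00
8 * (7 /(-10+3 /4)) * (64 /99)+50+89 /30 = 1796809 /36630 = 49.05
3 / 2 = 1.50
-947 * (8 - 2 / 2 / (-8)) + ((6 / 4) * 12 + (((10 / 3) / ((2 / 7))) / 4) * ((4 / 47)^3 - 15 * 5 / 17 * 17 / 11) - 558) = -226243245595 / 27409272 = -8254.26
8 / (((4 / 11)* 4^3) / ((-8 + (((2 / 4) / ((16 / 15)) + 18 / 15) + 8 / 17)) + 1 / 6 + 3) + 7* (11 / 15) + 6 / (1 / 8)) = 29017560 / 161390561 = 0.18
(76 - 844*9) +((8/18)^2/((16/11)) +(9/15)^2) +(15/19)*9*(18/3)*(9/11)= -3167679914/423225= -7484.62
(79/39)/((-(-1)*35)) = 79/1365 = 0.06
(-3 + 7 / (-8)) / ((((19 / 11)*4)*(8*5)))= -341 / 24320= -0.01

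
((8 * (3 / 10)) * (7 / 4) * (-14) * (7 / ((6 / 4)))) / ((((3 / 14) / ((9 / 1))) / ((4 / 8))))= -28812 / 5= -5762.40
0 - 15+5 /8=-115 /8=-14.38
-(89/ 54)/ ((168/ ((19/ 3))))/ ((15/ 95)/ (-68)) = 546193/ 20412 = 26.76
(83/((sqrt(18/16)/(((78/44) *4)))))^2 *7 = 260789984/121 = 2155289.12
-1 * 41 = -41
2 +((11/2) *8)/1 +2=48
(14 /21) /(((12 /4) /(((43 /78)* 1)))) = 43 /351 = 0.12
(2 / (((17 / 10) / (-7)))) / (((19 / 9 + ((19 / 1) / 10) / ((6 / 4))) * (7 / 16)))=-1800 / 323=-5.57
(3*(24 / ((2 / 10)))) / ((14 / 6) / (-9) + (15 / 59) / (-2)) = -1146960 / 1231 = -931.73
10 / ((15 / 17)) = 34 / 3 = 11.33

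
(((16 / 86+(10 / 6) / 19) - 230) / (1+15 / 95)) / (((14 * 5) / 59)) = -4745783 / 28380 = -167.22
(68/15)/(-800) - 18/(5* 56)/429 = -17467/3003000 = -0.01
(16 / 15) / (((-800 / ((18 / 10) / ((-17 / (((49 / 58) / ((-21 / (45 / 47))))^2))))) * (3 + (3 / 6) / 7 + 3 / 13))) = 120393 / 1898082587300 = 0.00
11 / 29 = 0.38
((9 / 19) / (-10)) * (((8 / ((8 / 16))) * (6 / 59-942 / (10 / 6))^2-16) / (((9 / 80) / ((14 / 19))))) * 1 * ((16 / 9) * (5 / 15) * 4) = -3187195185348608 / 848232675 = -3757453.91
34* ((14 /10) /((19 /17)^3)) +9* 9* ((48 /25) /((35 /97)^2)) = 258079180678 /210056875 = 1228.62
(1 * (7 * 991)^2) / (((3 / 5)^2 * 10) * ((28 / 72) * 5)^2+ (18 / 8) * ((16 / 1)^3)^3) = 0.00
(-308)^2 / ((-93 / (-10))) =10200.43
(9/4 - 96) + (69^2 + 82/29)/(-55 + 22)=-911479/3828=-238.11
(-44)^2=1936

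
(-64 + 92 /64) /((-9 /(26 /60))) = 13013 /4320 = 3.01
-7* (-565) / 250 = 791 / 50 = 15.82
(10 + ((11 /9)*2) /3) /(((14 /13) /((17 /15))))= 11.38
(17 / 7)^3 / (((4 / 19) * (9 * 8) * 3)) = 93347 / 296352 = 0.31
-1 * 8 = -8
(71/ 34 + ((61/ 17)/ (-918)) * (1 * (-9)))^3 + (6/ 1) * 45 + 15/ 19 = 3471624057734/ 12382572897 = 280.36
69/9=23/3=7.67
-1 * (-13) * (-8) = -104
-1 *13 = -13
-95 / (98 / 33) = -3135 / 98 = -31.99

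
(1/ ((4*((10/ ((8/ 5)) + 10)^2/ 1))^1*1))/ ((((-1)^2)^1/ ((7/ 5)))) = 28/ 21125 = 0.00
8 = 8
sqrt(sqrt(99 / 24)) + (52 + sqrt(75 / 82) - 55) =-3 + 5 *sqrt(246) / 82 + 66^(1 / 4) / 2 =-0.62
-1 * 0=0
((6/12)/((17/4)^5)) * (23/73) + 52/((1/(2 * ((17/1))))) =183252435624/103649561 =1768.00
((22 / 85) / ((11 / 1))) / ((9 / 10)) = 4 / 153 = 0.03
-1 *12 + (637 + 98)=723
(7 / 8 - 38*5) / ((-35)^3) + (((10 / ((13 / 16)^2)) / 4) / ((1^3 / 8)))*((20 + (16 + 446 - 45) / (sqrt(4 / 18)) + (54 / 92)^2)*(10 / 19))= 189004899610547 / 582626317000 + 32025600*sqrt(2) / 3211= 14429.37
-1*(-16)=16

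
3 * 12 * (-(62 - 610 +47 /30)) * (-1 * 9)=-885222 /5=-177044.40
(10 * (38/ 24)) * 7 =665/ 6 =110.83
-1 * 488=-488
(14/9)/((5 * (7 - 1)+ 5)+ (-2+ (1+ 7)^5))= 14/295209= 0.00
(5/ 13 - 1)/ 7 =-8/ 91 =-0.09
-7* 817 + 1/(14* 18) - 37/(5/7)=-7271203/1260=-5770.80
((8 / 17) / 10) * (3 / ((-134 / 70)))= -84 / 1139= -0.07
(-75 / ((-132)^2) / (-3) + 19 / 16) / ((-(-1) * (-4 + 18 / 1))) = 5179 / 60984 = 0.08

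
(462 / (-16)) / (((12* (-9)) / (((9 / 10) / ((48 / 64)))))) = 77 / 240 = 0.32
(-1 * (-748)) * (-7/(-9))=5236/9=581.78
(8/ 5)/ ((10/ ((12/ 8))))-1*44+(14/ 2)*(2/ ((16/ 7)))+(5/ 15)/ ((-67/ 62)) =-1525327/ 40200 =-37.94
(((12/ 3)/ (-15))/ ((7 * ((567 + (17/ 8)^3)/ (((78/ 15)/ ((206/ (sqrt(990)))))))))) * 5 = -2048 * sqrt(110)/ 81865945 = -0.00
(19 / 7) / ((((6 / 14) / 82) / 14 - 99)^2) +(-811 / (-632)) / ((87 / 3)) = 516508488548827 / 11600108360926488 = 0.04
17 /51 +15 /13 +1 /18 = 361 /234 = 1.54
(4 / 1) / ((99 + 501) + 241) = 0.00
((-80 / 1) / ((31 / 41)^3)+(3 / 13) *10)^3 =-354656013076509940531000 / 58087849886994187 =-6105511.11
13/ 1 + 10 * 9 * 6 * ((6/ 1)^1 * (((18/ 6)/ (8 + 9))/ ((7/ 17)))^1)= 1401.57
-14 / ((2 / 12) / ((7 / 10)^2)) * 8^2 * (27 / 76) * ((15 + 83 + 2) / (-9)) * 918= 181367424 / 19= 9545653.89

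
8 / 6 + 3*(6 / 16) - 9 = -157 / 24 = -6.54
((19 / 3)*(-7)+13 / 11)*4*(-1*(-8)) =-45568 / 33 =-1380.85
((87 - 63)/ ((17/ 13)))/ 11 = 312/ 187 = 1.67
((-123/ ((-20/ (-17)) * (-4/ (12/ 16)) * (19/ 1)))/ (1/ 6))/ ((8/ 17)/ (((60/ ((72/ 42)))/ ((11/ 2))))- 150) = -2239461/ 54237248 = -0.04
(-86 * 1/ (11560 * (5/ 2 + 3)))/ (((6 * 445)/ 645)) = -1849/ 5658620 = -0.00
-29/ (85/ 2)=-58/ 85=-0.68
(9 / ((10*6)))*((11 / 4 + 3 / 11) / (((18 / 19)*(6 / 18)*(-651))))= -361 / 163680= -0.00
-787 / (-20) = 787 / 20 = 39.35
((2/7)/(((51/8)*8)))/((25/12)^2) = 96/74375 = 0.00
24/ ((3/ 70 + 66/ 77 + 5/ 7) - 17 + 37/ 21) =-5040/ 2861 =-1.76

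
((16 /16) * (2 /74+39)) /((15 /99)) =47652 /185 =257.58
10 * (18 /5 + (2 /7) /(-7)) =35.59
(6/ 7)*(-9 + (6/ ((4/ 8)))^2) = 810/ 7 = 115.71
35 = 35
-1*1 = -1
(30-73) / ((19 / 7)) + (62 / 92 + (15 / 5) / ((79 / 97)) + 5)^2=17995467719 / 250913164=71.72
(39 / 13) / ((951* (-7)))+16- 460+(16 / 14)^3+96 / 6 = -426.51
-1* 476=-476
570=570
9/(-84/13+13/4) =-468/167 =-2.80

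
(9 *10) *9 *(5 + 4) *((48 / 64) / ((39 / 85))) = 309825 / 26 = 11916.35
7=7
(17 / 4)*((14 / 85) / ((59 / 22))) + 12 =3617 / 295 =12.26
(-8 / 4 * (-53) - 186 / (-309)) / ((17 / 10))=109800 / 1751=62.71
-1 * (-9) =9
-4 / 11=-0.36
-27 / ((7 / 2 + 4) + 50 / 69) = -3726 / 1135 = -3.28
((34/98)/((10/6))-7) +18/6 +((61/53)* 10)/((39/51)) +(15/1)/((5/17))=62.26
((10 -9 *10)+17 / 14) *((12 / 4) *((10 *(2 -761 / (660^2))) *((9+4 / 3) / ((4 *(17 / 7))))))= -29762920727 / 5924160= -5023.99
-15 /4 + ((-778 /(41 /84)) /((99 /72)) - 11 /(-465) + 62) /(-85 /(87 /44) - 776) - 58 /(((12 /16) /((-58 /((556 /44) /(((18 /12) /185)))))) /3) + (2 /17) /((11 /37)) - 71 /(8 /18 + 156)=6.17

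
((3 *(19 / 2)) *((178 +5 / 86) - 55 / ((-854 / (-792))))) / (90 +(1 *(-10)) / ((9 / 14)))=2393437923 / 49207480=48.64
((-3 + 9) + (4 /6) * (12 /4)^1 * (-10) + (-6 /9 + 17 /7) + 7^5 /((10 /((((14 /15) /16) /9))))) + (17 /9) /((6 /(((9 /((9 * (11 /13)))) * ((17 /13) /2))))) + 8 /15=-157469 /277200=-0.57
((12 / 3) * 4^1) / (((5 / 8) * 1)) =128 / 5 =25.60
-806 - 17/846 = -681893/846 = -806.02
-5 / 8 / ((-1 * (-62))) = -5 / 496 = -0.01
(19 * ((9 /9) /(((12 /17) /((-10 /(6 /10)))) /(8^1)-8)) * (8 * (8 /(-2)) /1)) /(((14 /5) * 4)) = 646000 /95263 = 6.78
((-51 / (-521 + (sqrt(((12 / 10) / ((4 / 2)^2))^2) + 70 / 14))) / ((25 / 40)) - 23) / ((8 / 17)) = -667505 / 13752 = -48.54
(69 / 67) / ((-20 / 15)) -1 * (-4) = 865 / 268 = 3.23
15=15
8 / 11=0.73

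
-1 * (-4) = 4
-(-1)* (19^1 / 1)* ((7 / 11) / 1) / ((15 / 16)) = 2128 / 165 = 12.90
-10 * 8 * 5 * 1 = -400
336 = 336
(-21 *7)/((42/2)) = -7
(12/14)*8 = 48/7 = 6.86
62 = 62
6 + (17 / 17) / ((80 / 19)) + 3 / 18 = 1537 / 240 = 6.40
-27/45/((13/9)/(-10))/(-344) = -0.01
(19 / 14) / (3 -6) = -19 / 42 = -0.45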